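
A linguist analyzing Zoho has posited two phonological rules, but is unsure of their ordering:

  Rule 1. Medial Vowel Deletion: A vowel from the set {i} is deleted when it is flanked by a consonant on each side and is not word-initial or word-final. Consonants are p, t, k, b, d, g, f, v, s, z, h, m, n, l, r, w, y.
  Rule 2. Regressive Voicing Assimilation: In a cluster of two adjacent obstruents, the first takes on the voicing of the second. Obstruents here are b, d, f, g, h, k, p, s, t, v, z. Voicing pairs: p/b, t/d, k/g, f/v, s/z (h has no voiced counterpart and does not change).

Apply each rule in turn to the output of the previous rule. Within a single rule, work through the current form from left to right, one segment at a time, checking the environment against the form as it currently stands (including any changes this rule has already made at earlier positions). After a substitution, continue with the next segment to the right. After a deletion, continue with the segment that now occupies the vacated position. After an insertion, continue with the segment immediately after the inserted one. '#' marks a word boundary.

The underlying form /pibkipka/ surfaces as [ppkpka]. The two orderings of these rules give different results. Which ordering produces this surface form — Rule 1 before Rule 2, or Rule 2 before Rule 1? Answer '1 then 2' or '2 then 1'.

Order 1 then 2:
  1 Medial Vowel Deletion: [pibkipka] → [pbkpka]
  2 Regressive Voicing Assimilation: [pbkpka] → [bpkpka]
  result: [bpkpka]
Order 2 then 1:
  2 Regressive Voicing Assimilation: [pibkipka] → [pipkipka]
  1 Medial Vowel Deletion: [pipkipka] → [ppkpka]
  result: [ppkpka]

2 then 1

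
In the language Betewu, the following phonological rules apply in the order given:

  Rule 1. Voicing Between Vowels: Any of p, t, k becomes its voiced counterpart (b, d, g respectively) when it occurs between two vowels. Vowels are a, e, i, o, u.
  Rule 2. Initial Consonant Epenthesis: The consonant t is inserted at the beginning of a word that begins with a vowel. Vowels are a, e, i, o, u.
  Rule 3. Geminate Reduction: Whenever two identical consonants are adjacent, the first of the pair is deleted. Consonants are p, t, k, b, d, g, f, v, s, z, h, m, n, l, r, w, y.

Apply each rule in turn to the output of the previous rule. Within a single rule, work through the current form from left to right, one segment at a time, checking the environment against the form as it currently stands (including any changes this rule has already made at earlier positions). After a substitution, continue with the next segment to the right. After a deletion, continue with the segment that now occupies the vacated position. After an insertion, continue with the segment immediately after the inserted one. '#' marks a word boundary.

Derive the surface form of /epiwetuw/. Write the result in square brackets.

Rule 1 Voicing Between Vowels: [epiwetuw] → [ebiweduw]
Rule 2 Initial Consonant Epenthesis: [ebiweduw] → [tebiweduw]
Rule 3 Geminate Reduction: no change — [tebiweduw]

[tebiweduw]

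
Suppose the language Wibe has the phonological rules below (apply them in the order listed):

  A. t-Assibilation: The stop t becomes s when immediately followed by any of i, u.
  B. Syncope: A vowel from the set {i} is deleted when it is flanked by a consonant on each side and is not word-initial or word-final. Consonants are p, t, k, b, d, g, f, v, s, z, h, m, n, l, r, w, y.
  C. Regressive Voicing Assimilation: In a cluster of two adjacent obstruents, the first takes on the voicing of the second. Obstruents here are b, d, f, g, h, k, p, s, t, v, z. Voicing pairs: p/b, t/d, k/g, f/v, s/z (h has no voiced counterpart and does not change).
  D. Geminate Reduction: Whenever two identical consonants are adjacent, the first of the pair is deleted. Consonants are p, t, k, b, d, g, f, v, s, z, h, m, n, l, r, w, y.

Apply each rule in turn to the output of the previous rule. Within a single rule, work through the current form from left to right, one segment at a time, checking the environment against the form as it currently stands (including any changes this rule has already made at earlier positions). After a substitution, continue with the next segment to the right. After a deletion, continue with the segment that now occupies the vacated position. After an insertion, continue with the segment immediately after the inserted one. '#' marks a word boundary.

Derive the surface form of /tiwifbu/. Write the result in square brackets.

A t-Assibilation: [tiwifbu] → [siwifbu]
B Syncope: [siwifbu] → [swfbu]
C Regressive Voicing Assimilation: [swfbu] → [swvbu]
D Geminate Reduction: no change — [swvbu]

[swvbu]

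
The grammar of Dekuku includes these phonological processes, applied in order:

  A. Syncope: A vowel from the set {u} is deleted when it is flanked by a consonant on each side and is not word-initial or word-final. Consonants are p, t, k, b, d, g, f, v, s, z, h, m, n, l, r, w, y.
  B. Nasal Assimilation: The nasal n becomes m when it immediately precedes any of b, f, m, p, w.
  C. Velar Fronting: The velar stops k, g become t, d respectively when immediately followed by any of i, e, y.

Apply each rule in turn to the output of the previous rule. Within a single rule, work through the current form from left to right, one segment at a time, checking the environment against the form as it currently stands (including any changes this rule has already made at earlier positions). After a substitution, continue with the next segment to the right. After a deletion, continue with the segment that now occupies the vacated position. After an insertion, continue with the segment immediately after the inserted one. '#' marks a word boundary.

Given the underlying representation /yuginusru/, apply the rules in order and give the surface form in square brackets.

[ydinsru]

A Syncope: [yuginusru] → [yginsru]
B Nasal Assimilation: no change — [yginsru]
C Velar Fronting: [yginsru] → [ydinsru]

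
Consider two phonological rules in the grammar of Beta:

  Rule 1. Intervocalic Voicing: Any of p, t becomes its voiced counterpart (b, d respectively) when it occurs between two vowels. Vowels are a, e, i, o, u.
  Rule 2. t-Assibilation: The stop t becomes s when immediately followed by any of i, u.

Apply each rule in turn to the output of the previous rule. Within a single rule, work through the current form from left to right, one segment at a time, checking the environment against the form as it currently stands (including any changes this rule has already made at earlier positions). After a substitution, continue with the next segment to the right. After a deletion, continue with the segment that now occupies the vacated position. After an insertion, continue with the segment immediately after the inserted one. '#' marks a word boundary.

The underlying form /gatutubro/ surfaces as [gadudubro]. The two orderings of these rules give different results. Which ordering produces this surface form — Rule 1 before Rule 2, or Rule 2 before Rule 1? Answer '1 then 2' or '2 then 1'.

1 then 2

Order 1 then 2:
  1 Intervocalic Voicing: [gatutubro] → [gadudubro]
  2 t-Assibilation: no change — [gadudubro]
  result: [gadudubro]
Order 2 then 1:
  2 t-Assibilation: [gatutubro] → [gasusubro]
  1 Intervocalic Voicing: no change — [gasusubro]
  result: [gasusubro]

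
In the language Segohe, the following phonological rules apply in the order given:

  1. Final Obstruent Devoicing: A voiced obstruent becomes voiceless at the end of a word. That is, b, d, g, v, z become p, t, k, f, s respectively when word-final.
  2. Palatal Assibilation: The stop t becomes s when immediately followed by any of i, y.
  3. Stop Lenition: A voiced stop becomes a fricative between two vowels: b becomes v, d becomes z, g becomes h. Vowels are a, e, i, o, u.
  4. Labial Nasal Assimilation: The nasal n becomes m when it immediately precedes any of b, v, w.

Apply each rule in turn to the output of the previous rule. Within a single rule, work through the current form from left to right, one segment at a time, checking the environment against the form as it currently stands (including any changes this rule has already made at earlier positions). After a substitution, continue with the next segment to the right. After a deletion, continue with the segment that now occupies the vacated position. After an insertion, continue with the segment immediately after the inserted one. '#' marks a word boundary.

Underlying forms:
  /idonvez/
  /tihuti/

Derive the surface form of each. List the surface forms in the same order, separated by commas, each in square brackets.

/idonvez/:
  1 Final Obstruent Devoicing: [idonvez] → [idonves]
  2 Palatal Assibilation: no change — [idonves]
  3 Stop Lenition: [idonves] → [izonves]
  4 Labial Nasal Assimilation: [izonves] → [izomves]
/tihuti/:
  1 Final Obstruent Devoicing: no change — [tihuti]
  2 Palatal Assibilation: [tihuti] → [sihusi]
  3 Stop Lenition: no change — [sihusi]
  4 Labial Nasal Assimilation: no change — [sihusi]

[izomves], [sihusi]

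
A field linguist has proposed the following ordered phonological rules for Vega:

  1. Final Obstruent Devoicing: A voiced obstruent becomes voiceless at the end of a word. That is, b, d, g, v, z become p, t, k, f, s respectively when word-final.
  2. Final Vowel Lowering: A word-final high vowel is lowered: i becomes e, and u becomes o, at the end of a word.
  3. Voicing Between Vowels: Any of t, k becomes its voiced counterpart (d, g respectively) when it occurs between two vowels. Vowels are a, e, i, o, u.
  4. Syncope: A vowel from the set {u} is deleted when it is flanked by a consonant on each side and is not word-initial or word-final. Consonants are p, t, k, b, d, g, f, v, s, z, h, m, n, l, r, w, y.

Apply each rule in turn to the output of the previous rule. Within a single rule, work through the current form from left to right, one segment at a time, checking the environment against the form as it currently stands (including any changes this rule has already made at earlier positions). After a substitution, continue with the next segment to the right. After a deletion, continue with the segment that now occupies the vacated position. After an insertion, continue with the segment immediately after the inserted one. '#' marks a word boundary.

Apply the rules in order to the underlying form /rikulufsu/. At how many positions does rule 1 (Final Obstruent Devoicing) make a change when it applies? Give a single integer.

0

1 Final Obstruent Devoicing: no change — [rikulufsu]
2 Final Vowel Lowering: [rikulufsu] → [rikulufso]
3 Voicing Between Vowels: [rikulufso] → [rigulufso]
4 Syncope: [rigulufso] → [riglfso]
Rule 1 changed 0 position(s).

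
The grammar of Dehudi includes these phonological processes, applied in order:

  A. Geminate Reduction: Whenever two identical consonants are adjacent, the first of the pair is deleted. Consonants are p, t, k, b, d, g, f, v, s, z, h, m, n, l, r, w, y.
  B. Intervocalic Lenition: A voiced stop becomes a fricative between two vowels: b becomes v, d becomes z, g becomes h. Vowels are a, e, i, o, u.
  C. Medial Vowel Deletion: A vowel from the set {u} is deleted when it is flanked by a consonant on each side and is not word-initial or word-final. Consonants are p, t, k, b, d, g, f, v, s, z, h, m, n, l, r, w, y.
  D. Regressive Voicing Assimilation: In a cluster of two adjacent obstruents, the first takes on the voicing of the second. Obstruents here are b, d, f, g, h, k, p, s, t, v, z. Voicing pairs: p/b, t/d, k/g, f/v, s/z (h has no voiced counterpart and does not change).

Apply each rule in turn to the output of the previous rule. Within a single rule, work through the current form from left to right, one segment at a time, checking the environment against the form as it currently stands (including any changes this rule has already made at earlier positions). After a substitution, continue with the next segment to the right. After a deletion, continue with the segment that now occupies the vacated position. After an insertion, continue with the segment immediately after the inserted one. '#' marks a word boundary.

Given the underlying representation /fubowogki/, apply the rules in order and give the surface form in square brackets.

A Geminate Reduction: no change — [fubowogki]
B Intervocalic Lenition: [fubowogki] → [fuvowogki]
C Medial Vowel Deletion: [fuvowogki] → [fvowogki]
D Regressive Voicing Assimilation: [fvowogki] → [vvowokki]

[vvowokki]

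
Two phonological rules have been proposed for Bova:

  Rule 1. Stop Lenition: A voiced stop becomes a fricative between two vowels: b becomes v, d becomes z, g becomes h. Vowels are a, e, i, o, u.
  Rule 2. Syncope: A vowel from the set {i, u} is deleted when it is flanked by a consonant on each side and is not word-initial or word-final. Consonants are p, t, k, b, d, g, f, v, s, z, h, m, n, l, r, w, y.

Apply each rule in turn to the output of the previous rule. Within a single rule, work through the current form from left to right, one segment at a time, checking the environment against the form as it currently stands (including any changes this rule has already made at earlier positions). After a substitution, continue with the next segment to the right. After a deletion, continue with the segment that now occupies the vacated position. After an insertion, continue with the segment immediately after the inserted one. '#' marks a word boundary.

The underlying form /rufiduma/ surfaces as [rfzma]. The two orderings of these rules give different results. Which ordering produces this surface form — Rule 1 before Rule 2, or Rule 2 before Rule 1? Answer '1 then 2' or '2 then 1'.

Order 1 then 2:
  1 Stop Lenition: [rufiduma] → [rufizuma]
  2 Syncope: [rufizuma] → [rfzma]
  result: [rfzma]
Order 2 then 1:
  2 Syncope: [rufiduma] → [rfdma]
  1 Stop Lenition: no change — [rfdma]
  result: [rfdma]

1 then 2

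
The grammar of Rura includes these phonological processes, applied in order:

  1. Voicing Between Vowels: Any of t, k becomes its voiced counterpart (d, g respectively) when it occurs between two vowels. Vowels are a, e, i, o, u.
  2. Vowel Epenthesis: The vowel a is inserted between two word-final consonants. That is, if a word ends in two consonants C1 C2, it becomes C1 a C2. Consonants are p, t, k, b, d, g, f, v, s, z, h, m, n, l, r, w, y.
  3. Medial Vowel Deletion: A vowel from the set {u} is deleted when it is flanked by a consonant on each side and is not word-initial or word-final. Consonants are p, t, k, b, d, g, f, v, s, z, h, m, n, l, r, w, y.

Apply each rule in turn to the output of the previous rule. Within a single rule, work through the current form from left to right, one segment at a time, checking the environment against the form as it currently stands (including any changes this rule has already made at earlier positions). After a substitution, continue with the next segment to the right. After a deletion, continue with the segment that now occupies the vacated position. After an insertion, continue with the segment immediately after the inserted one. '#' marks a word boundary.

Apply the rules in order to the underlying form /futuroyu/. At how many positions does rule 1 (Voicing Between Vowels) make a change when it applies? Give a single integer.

1 Voicing Between Vowels: [futuroyu] → [fuduroyu]
2 Vowel Epenthesis: no change — [fuduroyu]
3 Medial Vowel Deletion: [fuduroyu] → [fdroyu]
Rule 1 changed 1 position(s).

1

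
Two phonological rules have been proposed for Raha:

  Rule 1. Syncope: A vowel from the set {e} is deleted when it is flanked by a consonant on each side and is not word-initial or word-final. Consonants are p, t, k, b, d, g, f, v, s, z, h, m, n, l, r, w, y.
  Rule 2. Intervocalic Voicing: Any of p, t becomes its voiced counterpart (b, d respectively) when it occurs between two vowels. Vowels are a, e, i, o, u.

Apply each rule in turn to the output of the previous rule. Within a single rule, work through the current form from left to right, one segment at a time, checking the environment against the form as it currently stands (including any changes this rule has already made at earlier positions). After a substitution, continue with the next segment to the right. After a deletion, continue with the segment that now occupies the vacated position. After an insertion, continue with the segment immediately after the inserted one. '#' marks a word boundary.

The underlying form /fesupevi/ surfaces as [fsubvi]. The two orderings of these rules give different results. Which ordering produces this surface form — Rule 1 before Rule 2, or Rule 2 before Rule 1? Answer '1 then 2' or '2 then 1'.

Order 1 then 2:
  1 Syncope: [fesupevi] → [fsupvi]
  2 Intervocalic Voicing: no change — [fsupvi]
  result: [fsupvi]
Order 2 then 1:
  2 Intervocalic Voicing: [fesupevi] → [fesubevi]
  1 Syncope: [fesubevi] → [fsubvi]
  result: [fsubvi]

2 then 1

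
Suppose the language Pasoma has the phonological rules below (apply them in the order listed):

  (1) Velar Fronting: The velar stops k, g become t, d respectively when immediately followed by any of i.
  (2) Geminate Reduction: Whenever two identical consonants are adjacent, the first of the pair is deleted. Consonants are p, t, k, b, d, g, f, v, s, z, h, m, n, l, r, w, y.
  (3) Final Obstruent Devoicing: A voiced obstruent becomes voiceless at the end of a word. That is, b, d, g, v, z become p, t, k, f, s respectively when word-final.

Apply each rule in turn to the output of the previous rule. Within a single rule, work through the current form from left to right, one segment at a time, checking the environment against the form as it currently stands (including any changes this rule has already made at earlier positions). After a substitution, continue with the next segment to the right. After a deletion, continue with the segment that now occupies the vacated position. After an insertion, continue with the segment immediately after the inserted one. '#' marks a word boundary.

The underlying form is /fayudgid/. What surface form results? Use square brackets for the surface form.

(1) Velar Fronting: [fayudgid] → [fayuddid]
(2) Geminate Reduction: [fayuddid] → [fayudid]
(3) Final Obstruent Devoicing: [fayudid] → [fayudit]

[fayudit]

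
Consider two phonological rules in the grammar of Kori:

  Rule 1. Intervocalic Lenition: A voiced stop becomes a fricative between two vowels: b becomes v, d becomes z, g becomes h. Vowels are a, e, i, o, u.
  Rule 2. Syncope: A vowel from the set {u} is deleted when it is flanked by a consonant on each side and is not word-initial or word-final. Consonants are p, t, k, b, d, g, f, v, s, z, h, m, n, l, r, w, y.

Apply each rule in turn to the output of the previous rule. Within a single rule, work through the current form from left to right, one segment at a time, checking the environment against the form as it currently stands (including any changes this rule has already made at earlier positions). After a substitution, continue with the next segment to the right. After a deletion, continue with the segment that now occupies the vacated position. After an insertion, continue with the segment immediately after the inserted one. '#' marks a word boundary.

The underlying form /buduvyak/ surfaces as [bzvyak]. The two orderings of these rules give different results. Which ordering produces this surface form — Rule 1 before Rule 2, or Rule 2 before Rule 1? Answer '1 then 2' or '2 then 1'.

1 then 2

Order 1 then 2:
  1 Intervocalic Lenition: [buduvyak] → [buzuvyak]
  2 Syncope: [buzuvyak] → [bzvyak]
  result: [bzvyak]
Order 2 then 1:
  2 Syncope: [buduvyak] → [bdvyak]
  1 Intervocalic Lenition: no change — [bdvyak]
  result: [bdvyak]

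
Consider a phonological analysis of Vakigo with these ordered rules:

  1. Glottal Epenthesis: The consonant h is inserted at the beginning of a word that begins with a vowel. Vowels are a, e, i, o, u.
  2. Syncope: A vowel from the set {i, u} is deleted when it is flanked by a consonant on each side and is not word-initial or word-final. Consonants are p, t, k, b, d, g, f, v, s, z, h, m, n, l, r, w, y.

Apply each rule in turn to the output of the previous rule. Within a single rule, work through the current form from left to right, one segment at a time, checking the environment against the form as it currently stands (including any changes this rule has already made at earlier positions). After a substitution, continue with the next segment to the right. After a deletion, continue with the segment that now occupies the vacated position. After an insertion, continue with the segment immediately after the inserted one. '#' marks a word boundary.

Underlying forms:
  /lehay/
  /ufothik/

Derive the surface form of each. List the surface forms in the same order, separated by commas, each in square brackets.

[lehay], [hfothk]

/lehay/:
  1 Glottal Epenthesis: no change — [lehay]
  2 Syncope: no change — [lehay]
/ufothik/:
  1 Glottal Epenthesis: [ufothik] → [hufothik]
  2 Syncope: [hufothik] → [hfothk]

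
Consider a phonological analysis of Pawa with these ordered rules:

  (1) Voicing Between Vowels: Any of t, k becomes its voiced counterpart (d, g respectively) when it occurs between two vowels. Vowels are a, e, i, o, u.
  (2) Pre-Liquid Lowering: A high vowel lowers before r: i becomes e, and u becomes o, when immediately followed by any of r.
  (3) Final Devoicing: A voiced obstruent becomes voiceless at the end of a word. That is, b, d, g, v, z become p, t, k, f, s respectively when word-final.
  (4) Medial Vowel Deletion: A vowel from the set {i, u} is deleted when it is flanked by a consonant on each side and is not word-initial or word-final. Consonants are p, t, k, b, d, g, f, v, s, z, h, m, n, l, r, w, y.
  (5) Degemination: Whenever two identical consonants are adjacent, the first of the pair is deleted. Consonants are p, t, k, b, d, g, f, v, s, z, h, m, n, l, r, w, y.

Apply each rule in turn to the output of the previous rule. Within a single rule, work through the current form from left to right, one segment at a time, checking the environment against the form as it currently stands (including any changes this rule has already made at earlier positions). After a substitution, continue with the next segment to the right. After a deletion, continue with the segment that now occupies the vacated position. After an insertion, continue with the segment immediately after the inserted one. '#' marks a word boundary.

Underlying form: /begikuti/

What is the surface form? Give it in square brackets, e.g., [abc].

(1) Voicing Between Vowels: [begikuti] → [begigudi]
(2) Pre-Liquid Lowering: no change — [begigudi]
(3) Final Devoicing: no change — [begigudi]
(4) Medial Vowel Deletion: [begigudi] → [beggdi]
(5) Degemination: [beggdi] → [begdi]

[begdi]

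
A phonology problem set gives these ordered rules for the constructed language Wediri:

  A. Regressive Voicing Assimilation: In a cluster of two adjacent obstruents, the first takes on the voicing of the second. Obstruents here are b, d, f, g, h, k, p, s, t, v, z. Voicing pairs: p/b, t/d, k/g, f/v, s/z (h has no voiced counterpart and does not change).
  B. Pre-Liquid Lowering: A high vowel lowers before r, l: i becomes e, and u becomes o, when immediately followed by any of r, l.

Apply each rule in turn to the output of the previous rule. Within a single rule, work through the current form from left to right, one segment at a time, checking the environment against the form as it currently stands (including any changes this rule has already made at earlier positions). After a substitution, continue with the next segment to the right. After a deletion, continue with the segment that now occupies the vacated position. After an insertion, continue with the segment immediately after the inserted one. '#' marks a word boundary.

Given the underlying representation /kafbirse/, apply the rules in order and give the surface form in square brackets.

A Regressive Voicing Assimilation: [kafbirse] → [kavbirse]
B Pre-Liquid Lowering: [kavbirse] → [kavberse]

[kavberse]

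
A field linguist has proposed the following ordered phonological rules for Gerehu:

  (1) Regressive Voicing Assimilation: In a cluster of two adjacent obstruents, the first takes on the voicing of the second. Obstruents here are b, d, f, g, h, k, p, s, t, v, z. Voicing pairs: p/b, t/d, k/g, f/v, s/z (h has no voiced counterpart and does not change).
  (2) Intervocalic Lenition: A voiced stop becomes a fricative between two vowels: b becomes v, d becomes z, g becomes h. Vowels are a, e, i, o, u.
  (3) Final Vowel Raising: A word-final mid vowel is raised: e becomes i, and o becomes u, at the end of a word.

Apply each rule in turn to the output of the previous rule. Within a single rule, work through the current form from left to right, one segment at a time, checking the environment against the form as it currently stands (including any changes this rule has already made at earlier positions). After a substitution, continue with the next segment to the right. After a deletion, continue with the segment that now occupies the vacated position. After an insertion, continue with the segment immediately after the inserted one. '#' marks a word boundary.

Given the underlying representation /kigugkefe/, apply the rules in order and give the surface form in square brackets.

(1) Regressive Voicing Assimilation: [kigugkefe] → [kigukkefe]
(2) Intervocalic Lenition: [kigukkefe] → [kihukkefe]
(3) Final Vowel Raising: [kihukkefe] → [kihukkefi]

[kihukkefi]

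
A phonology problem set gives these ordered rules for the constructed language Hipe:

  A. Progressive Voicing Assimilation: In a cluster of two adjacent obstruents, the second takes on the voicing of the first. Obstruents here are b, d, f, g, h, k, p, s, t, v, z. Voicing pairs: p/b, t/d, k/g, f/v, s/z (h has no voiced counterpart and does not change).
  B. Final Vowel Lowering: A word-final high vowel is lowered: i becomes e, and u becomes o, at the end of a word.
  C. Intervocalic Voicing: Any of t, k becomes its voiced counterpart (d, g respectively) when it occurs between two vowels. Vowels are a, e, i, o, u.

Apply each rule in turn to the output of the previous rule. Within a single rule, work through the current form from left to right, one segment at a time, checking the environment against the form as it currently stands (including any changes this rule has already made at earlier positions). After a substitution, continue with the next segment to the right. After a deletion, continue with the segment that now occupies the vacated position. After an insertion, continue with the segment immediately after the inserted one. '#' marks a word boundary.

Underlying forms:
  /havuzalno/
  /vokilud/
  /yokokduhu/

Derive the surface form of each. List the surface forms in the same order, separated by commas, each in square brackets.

[havuzalno], [vogilud], [yogoktuho]

/havuzalno/:
  A Progressive Voicing Assimilation: no change — [havuzalno]
  B Final Vowel Lowering: no change — [havuzalno]
  C Intervocalic Voicing: no change — [havuzalno]
/vokilud/:
  A Progressive Voicing Assimilation: no change — [vokilud]
  B Final Vowel Lowering: no change — [vokilud]
  C Intervocalic Voicing: [vokilud] → [vogilud]
/yokokduhu/:
  A Progressive Voicing Assimilation: [yokokduhu] → [yokoktuhu]
  B Final Vowel Lowering: [yokoktuhu] → [yokoktuho]
  C Intervocalic Voicing: [yokoktuho] → [yogoktuho]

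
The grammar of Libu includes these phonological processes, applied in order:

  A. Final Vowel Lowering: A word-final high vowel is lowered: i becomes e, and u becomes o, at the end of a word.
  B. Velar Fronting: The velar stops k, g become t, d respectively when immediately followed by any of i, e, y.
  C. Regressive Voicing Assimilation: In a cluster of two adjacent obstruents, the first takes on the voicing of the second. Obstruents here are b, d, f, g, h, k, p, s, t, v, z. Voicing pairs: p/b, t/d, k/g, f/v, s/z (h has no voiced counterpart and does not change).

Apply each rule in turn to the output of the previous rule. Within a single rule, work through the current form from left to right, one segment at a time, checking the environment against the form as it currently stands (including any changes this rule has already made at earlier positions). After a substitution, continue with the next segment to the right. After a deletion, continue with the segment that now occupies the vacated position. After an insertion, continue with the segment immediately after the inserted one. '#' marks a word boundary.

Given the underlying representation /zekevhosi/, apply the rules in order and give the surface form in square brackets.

[zetefhose]

A Final Vowel Lowering: [zekevhosi] → [zekevhose]
B Velar Fronting: [zekevhose] → [zetevhose]
C Regressive Voicing Assimilation: [zetevhose] → [zetefhose]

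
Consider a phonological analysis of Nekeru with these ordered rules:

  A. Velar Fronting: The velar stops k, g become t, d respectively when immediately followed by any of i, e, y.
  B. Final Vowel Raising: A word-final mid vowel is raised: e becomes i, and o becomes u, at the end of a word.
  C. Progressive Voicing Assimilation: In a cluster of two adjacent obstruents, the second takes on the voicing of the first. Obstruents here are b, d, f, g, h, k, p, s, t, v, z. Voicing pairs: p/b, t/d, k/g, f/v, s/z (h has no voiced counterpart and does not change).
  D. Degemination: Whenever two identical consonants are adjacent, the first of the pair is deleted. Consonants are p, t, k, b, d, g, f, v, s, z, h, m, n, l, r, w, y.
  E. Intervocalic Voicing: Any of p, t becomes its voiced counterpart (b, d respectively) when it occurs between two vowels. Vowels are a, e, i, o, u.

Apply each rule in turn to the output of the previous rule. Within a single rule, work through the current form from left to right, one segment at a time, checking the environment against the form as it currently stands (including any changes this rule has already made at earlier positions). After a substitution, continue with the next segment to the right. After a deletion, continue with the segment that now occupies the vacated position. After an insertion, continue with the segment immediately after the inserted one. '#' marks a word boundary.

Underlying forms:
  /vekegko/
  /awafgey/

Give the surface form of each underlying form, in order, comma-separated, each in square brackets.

/vekegko/:
  A Velar Fronting: [vekegko] → [vetegko]
  B Final Vowel Raising: [vetegko] → [vetegku]
  C Progressive Voicing Assimilation: [vetegku] → [veteggu]
  D Degemination: [veteggu] → [vetegu]
  E Intervocalic Voicing: [vetegu] → [vedegu]
/awafgey/:
  A Velar Fronting: [awafgey] → [awafdey]
  B Final Vowel Raising: no change — [awafdey]
  C Progressive Voicing Assimilation: [awafdey] → [awaftey]
  D Degemination: no change — [awaftey]
  E Intervocalic Voicing: no change — [awaftey]

[vedegu], [awaftey]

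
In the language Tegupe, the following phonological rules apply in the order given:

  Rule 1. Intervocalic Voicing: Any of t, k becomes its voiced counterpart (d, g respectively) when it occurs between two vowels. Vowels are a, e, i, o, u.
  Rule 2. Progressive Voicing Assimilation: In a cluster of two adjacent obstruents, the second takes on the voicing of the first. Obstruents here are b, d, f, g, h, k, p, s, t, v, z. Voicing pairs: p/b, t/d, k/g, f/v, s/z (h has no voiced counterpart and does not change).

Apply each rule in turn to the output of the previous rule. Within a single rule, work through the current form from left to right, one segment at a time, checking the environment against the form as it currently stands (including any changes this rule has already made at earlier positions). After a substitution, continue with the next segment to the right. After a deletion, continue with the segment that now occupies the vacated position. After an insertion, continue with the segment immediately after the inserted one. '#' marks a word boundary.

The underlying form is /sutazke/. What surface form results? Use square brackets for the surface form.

[sudazge]

Rule 1 Intervocalic Voicing: [sutazke] → [sudazke]
Rule 2 Progressive Voicing Assimilation: [sudazke] → [sudazge]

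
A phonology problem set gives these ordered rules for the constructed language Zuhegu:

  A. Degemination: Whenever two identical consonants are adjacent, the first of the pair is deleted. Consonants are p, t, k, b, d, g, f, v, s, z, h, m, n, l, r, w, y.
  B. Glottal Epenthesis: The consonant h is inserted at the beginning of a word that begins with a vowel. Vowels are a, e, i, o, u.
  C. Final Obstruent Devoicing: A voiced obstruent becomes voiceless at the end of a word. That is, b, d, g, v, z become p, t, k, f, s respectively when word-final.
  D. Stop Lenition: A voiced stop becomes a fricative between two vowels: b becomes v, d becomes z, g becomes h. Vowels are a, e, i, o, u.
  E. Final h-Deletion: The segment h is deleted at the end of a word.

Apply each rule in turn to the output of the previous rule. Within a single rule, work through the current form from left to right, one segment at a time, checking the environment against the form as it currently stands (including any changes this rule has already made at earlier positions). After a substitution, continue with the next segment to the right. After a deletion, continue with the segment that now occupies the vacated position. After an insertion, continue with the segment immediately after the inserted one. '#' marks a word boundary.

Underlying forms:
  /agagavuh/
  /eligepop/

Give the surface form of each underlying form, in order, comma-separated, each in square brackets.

/agagavuh/:
  A Degemination: no change — [agagavuh]
  B Glottal Epenthesis: [agagavuh] → [hagagavuh]
  C Final Obstruent Devoicing: no change — [hagagavuh]
  D Stop Lenition: [hagagavuh] → [hahahavuh]
  E Final h-Deletion: [hahahavuh] → [hahahavu]
/eligepop/:
  A Degemination: no change — [eligepop]
  B Glottal Epenthesis: [eligepop] → [heligepop]
  C Final Obstruent Devoicing: no change — [heligepop]
  D Stop Lenition: [heligepop] → [helihepop]
  E Final h-Deletion: no change — [helihepop]

[hahahavu], [helihepop]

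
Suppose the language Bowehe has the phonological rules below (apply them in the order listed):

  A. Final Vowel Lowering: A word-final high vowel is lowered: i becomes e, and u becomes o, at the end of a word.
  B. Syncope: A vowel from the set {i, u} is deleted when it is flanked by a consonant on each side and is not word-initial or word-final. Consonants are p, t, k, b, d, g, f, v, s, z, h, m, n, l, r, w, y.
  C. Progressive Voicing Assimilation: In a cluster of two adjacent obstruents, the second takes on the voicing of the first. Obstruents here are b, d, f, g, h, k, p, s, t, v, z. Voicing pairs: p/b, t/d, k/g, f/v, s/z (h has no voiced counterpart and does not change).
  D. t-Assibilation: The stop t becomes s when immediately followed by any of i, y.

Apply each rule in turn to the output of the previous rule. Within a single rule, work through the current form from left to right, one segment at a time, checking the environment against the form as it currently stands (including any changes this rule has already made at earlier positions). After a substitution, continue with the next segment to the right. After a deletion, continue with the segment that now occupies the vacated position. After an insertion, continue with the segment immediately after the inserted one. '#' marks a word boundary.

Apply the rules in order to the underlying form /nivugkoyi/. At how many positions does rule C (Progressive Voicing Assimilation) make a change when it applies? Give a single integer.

A Final Vowel Lowering: [nivugkoyi] → [nivugkoye]
B Syncope: [nivugkoye] → [nvgkoye]
C Progressive Voicing Assimilation: [nvgkoye] → [nvggoye]
D t-Assibilation: no change — [nvggoye]
Rule C changed 1 position(s).

1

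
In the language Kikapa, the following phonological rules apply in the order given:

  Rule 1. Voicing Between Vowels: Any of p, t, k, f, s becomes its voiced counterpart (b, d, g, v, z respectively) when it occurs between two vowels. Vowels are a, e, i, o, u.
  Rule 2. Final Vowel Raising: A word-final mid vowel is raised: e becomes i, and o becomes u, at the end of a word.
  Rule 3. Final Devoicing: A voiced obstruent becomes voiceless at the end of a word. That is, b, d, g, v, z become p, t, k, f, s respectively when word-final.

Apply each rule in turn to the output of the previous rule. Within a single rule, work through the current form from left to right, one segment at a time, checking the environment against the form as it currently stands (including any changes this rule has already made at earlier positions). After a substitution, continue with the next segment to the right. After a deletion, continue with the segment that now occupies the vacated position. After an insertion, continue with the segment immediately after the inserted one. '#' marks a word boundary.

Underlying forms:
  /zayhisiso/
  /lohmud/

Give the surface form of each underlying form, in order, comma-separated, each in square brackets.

[zayhizizu], [lohmut]

/zayhisiso/:
  Rule 1 Voicing Between Vowels: [zayhisiso] → [zayhizizo]
  Rule 2 Final Vowel Raising: [zayhizizo] → [zayhizizu]
  Rule 3 Final Devoicing: no change — [zayhizizu]
/lohmud/:
  Rule 1 Voicing Between Vowels: no change — [lohmud]
  Rule 2 Final Vowel Raising: no change — [lohmud]
  Rule 3 Final Devoicing: [lohmud] → [lohmut]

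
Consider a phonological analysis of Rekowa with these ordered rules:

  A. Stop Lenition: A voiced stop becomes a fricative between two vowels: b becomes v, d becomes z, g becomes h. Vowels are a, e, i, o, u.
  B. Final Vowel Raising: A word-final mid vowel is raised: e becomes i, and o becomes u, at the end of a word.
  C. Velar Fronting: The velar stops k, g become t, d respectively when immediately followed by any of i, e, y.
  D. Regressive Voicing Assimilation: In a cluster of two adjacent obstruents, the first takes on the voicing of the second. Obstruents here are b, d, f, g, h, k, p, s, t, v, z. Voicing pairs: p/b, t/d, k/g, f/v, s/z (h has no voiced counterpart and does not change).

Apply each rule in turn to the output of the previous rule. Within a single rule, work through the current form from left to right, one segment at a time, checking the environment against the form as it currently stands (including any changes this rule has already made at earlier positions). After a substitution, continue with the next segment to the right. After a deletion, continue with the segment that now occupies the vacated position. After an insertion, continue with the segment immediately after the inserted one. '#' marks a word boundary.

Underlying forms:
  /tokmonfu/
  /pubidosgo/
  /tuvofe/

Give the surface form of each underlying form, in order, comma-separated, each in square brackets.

/tokmonfu/:
  A Stop Lenition: no change — [tokmonfu]
  B Final Vowel Raising: no change — [tokmonfu]
  C Velar Fronting: no change — [tokmonfu]
  D Regressive Voicing Assimilation: no change — [tokmonfu]
/pubidosgo/:
  A Stop Lenition: [pubidosgo] → [puvizosgo]
  B Final Vowel Raising: [puvizosgo] → [puvizosgu]
  C Velar Fronting: no change — [puvizosgu]
  D Regressive Voicing Assimilation: [puvizosgu] → [puvizozgu]
/tuvofe/:
  A Stop Lenition: no change — [tuvofe]
  B Final Vowel Raising: [tuvofe] → [tuvofi]
  C Velar Fronting: no change — [tuvofi]
  D Regressive Voicing Assimilation: no change — [tuvofi]

[tokmonfu], [puvizozgu], [tuvofi]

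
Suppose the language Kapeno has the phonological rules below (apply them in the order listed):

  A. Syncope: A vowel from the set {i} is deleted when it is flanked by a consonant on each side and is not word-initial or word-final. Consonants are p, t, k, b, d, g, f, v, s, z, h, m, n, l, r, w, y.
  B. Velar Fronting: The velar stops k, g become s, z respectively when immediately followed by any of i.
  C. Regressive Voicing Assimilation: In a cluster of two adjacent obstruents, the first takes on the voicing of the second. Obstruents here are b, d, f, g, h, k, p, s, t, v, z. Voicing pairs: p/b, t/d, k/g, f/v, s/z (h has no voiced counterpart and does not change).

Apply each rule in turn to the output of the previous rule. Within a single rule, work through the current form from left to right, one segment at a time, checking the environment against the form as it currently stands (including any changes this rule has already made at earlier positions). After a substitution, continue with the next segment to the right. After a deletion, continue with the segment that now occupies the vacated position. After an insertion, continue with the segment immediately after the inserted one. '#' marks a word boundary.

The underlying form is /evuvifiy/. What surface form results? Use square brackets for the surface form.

[evuffy]

A Syncope: [evuvifiy] → [evuvfy]
B Velar Fronting: no change — [evuvfy]
C Regressive Voicing Assimilation: [evuvfy] → [evuffy]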